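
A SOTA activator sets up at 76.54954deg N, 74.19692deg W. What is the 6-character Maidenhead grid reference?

FQ26vn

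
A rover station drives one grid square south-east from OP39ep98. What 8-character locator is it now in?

OP39fp07

Longitude extended square 9; +1 → 10, wraps to 0, carry into subsquare.
Longitude subsquare e = 4; +1 → 5 = f.
Latitude extended square 8; −1 → 7.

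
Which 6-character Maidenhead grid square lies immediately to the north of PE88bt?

PE88bu

Latitude subsquare t = 19; +1 → 20 = u.
The longitude characters are unchanged.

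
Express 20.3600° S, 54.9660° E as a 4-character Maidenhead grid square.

Offset from 180°W / 90°S: lon 234.97°, lat 69.64°.
Field: lon ⌊234.97/20⌋ = 11 → L; lat ⌊69.64/10⌋ = 6 → G.
Square: lon ⌊14.97/2⌋ = 7; lat ⌊9.64/1⌋ = 9.

LG79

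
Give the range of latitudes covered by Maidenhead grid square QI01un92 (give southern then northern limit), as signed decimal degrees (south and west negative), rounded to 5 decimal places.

-8.45000, -8.44583

Field Q=16, I=8: +16·20° lon, +8·10° lat → SW at lon 140°, lat -10°.
Square 0, 1: +0·2° lon, +1·1° lat → SW at lon 140°, lat -9°.
Subsquare u=20, n=13: +20·0.0833333° lon, +13·0.0416667° lat → SW at lon 141.667°, lat -8.45833°.
Extended square 9, 2: +9·0.00833333° lon, +2·0.00416667° lat → SW at lon 141.742°, lat -8.45°.
Cell spans 0.00833333° lon × 0.00416667° lat.
south -8.45000, north -8.44583.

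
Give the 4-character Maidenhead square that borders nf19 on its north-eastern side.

Longitude square 1; +1 → 2.
Latitude square 9; +1 → 10, wraps to 0, carry into field.
Latitude field F = 5; +1 → 6 = G.

NG20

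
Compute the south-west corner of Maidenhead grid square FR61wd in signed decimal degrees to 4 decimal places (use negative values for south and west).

Field F=5, R=17: +5·20° lon, +17·10° lat → SW at lon -80°, lat 80°.
Square 6, 1: +6·2° lon, +1·1° lat → SW at lon -68°, lat 81°.
Subsquare w=22, d=3: +22·0.0833333° lon, +3·0.0416667° lat → SW at lon -66.1667°, lat 81.125°.
latitude 81.1250, longitude -66.1667.

81.1250, -66.1667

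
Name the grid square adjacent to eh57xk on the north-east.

EH67al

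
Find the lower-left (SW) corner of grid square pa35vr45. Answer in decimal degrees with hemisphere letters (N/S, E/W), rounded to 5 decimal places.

84.27083° S, 127.78333° E

Field P=15, A=0: +15·20° lon, +0·10° lat → SW at lon 120°, lat -90°.
Square 3, 5: +3·2° lon, +5·1° lat → SW at lon 126°, lat -85°.
Subsquare v=21, r=17: +21·0.0833333° lon, +17·0.0416667° lat → SW at lon 127.75°, lat -84.2917°.
Extended square 4, 5: +4·0.00833333° lon, +5·0.00416667° lat → SW at lon 127.783°, lat -84.2708°.
latitude 84.27083° S, longitude 127.78333° E.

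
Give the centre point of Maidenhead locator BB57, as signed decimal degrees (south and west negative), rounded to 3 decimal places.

Field B=1, B=1: +1·20° lon, +1·10° lat → SW at lon -160°, lat -80°.
Square 5, 7: +5·2° lon, +7·1° lat → SW at lon -150°, lat -73°.
Cell spans 2° lon × 1° lat. Centre is SW corner plus half of each.
latitude -72.500, longitude -149.000.

-72.500, -149.000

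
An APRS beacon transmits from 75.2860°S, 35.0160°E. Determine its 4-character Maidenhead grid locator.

KB74

Add 180° to longitude and 90° to latitude: 215.02, 14.71.
Field: lon ⌊215.02/20⌋ = 10 → K; lat ⌊14.71/10⌋ = 1 → B.
Square: lon ⌊15.02/2⌋ = 7; lat ⌊4.71/1⌋ = 4.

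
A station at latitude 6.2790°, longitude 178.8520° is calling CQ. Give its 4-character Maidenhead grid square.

Offset from 180°W / 90°S: lon 358.85°, lat 96.28°.
Field (20°×10°, letters A–R): lon ⌊358.85/20⌋ = 17 → R; lat ⌊96.28/10⌋ = 9 → J.
Square (2°×1°, digits 0–9): lon ⌊18.85/2⌋ = 9; lat ⌊6.28/1⌋ = 6.

RJ96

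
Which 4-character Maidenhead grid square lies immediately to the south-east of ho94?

IO03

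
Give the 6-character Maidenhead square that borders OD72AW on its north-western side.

Longitude subsquare a = 0; −1 → -1, wraps to 23 = x, carry into square.
Longitude square 7; −1 → 6.
Latitude subsquare w = 22; +1 → 23 = x.

OD62xx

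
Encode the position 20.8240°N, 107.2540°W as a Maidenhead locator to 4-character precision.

DL60

Offset from 180°W / 90°S: lon 72.75°, lat 110.82°.
Field: lon ⌊72.75/20⌋ = 3 → D; lat ⌊110.82/10⌋ = 11 → L.
Square: lon ⌊12.75/2⌋ = 6; lat ⌊0.82/1⌋ = 0.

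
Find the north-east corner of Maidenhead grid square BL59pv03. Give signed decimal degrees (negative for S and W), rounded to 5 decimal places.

Field B=1, L=11: +1·20° lon, +11·10° lat → SW at lon -160°, lat 20°.
Square 5, 9: +5·2° lon, +9·1° lat → SW at lon -150°, lat 29°.
Subsquare p=15, v=21: +15·0.0833333° lon, +21·0.0416667° lat → SW at lon -148.75°, lat 29.875°.
Extended square 0, 3: +0·0.00833333° lon, +3·0.00416667° lat → SW at lon -148.75°, lat 29.8875°.
Cell spans 0.00833333° lon × 0.00416667° lat. NE corner is SW corner plus one full cell.
latitude 29.89167, longitude -148.74167.

29.89167, -148.74167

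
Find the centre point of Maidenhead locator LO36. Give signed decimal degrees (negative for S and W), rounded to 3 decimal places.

56.500, 47.000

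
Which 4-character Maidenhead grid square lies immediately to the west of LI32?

LI22

Longitude square 3; −1 → 2.
The latitude characters are unchanged.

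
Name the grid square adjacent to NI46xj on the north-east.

Longitude subsquare x = 23; +1 → 24, wraps to 0 = a, carry into square.
Longitude square 4; +1 → 5.
Latitude subsquare j = 9; +1 → 10 = k.

NI56ak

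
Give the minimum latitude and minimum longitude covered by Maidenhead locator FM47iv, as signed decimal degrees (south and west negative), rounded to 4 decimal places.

37.8750, -71.3333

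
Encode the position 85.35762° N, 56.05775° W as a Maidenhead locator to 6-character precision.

Add 180° to longitude and 90° to latitude: 123.9423, 175.3576.
Field: 123.9423/20 → 6 → G, 175.3576/10 → 17 → R; chars GR.
Square: 3.9423/2 → 1, 5.3576/1 → 5; chars 15.
Subsquare: 1.9423/0.0833333 → 23 → x, 0.3576/0.0416667 → 8 → i; chars xi.

GR15xi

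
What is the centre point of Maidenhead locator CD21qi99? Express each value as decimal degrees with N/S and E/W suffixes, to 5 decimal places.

58.62708° S, 134.58750° W

Field C=2, D=3: +2·20° lon, +3·10° lat → SW at lon -140°, lat -60°.
Square 2, 1: +2·2° lon, +1·1° lat → SW at lon -136°, lat -59°.
Subsquare q=16, i=8: +16·0.0833333° lon, +8·0.0416667° lat → SW at lon -134.667°, lat -58.6667°.
Extended square 9, 9: +9·0.00833333° lon, +9·0.00416667° lat → SW at lon -134.592°, lat -58.6292°.
Cell spans 0.00833333° lon × 0.00416667° lat. Centre is SW corner plus half of each.
latitude 58.62708° S, longitude 134.58750° W.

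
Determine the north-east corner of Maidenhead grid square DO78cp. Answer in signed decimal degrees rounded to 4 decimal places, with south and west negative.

Field D=3, O=14: +3·20° lon, +14·10° lat → SW at lon -120°, lat 50°.
Square 7, 8: +7·2° lon, +8·1° lat → SW at lon -106°, lat 58°.
Subsquare c=2, p=15: +2·0.0833333° lon, +15·0.0416667° lat → SW at lon -105.833°, lat 58.625°.
Cell spans 0.0833333° lon × 0.0416667° lat. NE corner is SW corner plus one full cell.
latitude 58.6667, longitude -105.7500.

58.6667, -105.7500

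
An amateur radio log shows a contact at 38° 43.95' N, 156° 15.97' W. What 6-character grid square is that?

Shift to the Maidenhead origin (180°W, 90°S): lon 23.7338, lat 128.7325.
Field (20°×10°, letters A–R): 23.7338/20 → 1 → B, 128.7325/10 → 12 → M; chars BM.
Square (2°×1°, digits 0–9): 3.7338/2 → 1, 8.7325/1 → 8; chars 18.
Subsquare (5′×2.5′, letters a–x): 1.7338/0.0833333 → 20 → u, 0.7325/0.0416667 → 17 → r; chars ur.

BM18ur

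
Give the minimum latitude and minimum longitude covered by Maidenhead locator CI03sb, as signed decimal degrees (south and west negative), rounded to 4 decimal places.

Field C=2, I=8: +2·20° lon, +8·10° lat → SW at lon -140°, lat -10°.
Square 0, 3: +0·2° lon, +3·1° lat → SW at lon -140°, lat -7°.
Subsquare s=18, b=1: +18·0.0833333° lon, +1·0.0416667° lat → SW at lon -138.5°, lat -6.95833°.
latitude -6.9583, longitude -138.5000.

-6.9583, -138.5000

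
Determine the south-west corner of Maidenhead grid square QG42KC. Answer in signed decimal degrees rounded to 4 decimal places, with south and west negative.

-27.9167, 148.8333

Field Q=16, G=6: +16·20° lon, +6·10° lat → SW at lon 140°, lat -30°.
Square 4, 2: +4·2° lon, +2·1° lat → SW at lon 148°, lat -28°.
Subsquare k=10, c=2: +10·0.0833333° lon, +2·0.0416667° lat → SW at lon 148.833°, lat -27.9167°.
latitude -27.9167, longitude 148.8333.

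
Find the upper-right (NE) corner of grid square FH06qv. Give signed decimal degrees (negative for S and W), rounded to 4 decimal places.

Field F=5, H=7: +5·20° lon, +7·10° lat → SW at lon -80°, lat -20°.
Square 0, 6: +0·2° lon, +6·1° lat → SW at lon -80°, lat -14°.
Subsquare q=16, v=21: +16·0.0833333° lon, +21·0.0416667° lat → SW at lon -78.6667°, lat -13.125°.
Cell spans 0.0833333° lon × 0.0416667° lat. NE corner is SW corner plus one full cell.
latitude -13.0833, longitude -78.5833.

-13.0833, -78.5833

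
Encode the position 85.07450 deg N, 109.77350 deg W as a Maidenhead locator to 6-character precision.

Offset from 180°W / 90°S: lon 70.2265°, lat 175.0745°.
Field: lon ⌊70.2265/20⌋ = 3 → D; lat ⌊175.0745/10⌋ = 17 → R.
Square: lon ⌊10.2265/2⌋ = 5; lat ⌊5.0745/1⌋ = 5.
Subsquare: lon ⌊0.2265/0.0833333⌋ = 2 → c; lat ⌊0.0745/0.0416667⌋ = 1 → b.

DR55cb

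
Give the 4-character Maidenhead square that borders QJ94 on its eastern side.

RJ04

Longitude square 9; +1 → 10, wraps to 0, carry into field.
Longitude field Q = 16; +1 → 17 = R.
The latitude characters are unchanged.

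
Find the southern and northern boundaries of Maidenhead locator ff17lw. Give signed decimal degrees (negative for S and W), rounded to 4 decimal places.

-32.0833, -32.0417

Field F=5, F=5: +5·20° lon, +5·10° lat → SW at lon -80°, lat -40°.
Square 1, 7: +1·2° lon, +7·1° lat → SW at lon -78°, lat -33°.
Subsquare l=11, w=22: +11·0.0833333° lon, +22·0.0416667° lat → SW at lon -77.0833°, lat -32.0833°.
Cell spans 0.0833333° lon × 0.0416667° lat.
south -32.0833, north -32.0417.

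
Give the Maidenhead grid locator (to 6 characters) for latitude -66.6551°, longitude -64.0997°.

FC73wi

Shift to the Maidenhead origin (180°W, 90°S): lon 115.9003, lat 23.3449.
Field (20°×10°, letters A–R): lon ⌊115.9003/20⌋ = 5 → F; lat ⌊23.3449/10⌋ = 2 → C.
Square (2°×1°, digits 0–9): lon ⌊15.9003/2⌋ = 7; lat ⌊3.3449/1⌋ = 3.
Subsquare (5′×2.5′, letters a–x): lon ⌊1.9003/0.0833333⌋ = 22 → w; lat ⌊0.3449/0.0416667⌋ = 8 → i.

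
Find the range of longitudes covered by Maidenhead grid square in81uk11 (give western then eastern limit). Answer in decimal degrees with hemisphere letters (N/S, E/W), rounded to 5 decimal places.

2.32500° W, 2.31667° W

Field I=8, N=13: +8·20° lon, +13·10° lat → SW at lon -20°, lat 40°.
Square 8, 1: +8·2° lon, +1·1° lat → SW at lon -4°, lat 41°.
Subsquare u=20, k=10: +20·0.0833333° lon, +10·0.0416667° lat → SW at lon -2.33333°, lat 41.4167°.
Extended square 1, 1: +1·0.00833333° lon, +1·0.00416667° lat → SW at lon -2.325°, lat 41.4208°.
Cell spans 0.00833333° lon × 0.00416667° lat.
west 2.32500° W, east 2.31667° W.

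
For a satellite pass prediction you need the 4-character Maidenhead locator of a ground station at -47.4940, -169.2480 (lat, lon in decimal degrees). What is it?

AE52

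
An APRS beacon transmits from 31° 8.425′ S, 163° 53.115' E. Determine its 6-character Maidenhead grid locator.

Offset from 180°W / 90°S: lon 343.8853°, lat 58.8596°.
Field (20°×10°, letters A–R): lon ⌊343.8853/20⌋ = 17 → R; lat ⌊58.8596/10⌋ = 5 → F.
Square (2°×1°, digits 0–9): lon ⌊3.8853/2⌋ = 1; lat ⌊8.8596/1⌋ = 8.
Subsquare (5′×2.5′, letters a–x): lon ⌊1.8853/0.0833333⌋ = 22 → w; lat ⌊0.8596/0.0416667⌋ = 20 → u.

RF18wu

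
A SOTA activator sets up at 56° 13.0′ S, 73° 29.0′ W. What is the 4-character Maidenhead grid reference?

Offset from 180°W / 90°S: lon 106.52°, lat 33.78°.
Field: 106.52/20 → 5 → F, 33.78/10 → 3 → D; chars FD.
Square: 6.52/2 → 3, 3.78/1 → 3; chars 33.

FD33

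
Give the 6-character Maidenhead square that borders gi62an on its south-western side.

GI52xm

Longitude subsquare a = 0; −1 → -1, wraps to 23 = x, carry into square.
Longitude square 6; −1 → 5.
Latitude subsquare n = 13; −1 → 12 = m.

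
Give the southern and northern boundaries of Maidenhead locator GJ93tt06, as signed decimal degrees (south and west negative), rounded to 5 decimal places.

3.81667, 3.82083

Field G=6, J=9: +6·20° lon, +9·10° lat → SW at lon -60°, lat 0°.
Square 9, 3: +9·2° lon, +3·1° lat → SW at lon -42°, lat 3°.
Subsquare t=19, t=19: +19·0.0833333° lon, +19·0.0416667° lat → SW at lon -40.4167°, lat 3.79167°.
Extended square 0, 6: +0·0.00833333° lon, +6·0.00416667° lat → SW at lon -40.4167°, lat 3.81667°.
Cell spans 0.00833333° lon × 0.00416667° lat.
south 3.81667, north 3.82083.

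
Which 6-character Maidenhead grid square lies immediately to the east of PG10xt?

Longitude subsquare x = 23; +1 → 24, wraps to 0 = a, carry into square.
Longitude square 1; +1 → 2.
The latitude characters are unchanged.

PG20at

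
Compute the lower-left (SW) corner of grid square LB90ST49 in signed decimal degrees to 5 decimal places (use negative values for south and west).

-79.17083, 59.53333

Field L=11, B=1: +11·20° lon, +1·10° lat → SW at lon 40°, lat -80°.
Square 9, 0: +9·2° lon, +0·1° lat → SW at lon 58°, lat -80°.
Subsquare s=18, t=19: +18·0.0833333° lon, +19·0.0416667° lat → SW at lon 59.5°, lat -79.2083°.
Extended square 4, 9: +4·0.00833333° lon, +9·0.00416667° lat → SW at lon 59.5333°, lat -79.1708°.
latitude -79.17083, longitude 59.53333.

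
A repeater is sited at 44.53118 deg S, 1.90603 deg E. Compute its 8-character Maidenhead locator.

Shift to the Maidenhead origin (180°W, 90°S): lon 181.90603, lat 45.46882.
Field: 181.90603/20 → 9 → J, 45.46882/10 → 4 → E; chars JE.
Square: 1.90603/2 → 0, 5.46882/1 → 5; chars 05.
Subsquare: 1.90603/0.0833333 → 22 → w, 0.46882/0.0416667 → 11 → l; chars wl.
Extended square: 0.07270/0.00833333 → 8, 0.01049/0.00416667 → 2; chars 82.

JE05wl82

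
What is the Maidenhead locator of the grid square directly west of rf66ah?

Longitude subsquare a = 0; −1 → -1, wraps to 23 = x, carry into square.
Longitude square 6; −1 → 5.
The latitude characters are unchanged.

RF56xh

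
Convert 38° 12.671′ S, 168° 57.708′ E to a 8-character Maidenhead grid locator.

RF41ls59

Offset from 180°W / 90°S: lon 348.96180°, lat 51.78882°.
Field (20°×10°, letters A–R): 348.96180/20 → 17 → R, 51.78882/10 → 5 → F; chars RF.
Square (2°×1°, digits 0–9): 8.96180/2 → 4, 1.78882/1 → 1; chars 41.
Subsquare (5′×2.5′, letters a–x): 0.96180/0.0833333 → 11 → l, 0.78882/0.0416667 → 18 → s; chars ls.
Extended square (30″×15″, digits 0–9): 0.04513/0.00833333 → 5, 0.03882/0.00416667 → 9; chars 59.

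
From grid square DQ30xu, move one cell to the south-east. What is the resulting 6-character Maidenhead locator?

DQ40at

Longitude subsquare x = 23; +1 → 24, wraps to 0 = a, carry into square.
Longitude square 3; +1 → 4.
Latitude subsquare u = 20; −1 → 19 = t.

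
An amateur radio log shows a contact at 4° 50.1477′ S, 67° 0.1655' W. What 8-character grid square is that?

FI65ld99

Add 180° to longitude and 90° to latitude: 112.99724, 85.16420.
Field: 112.99724/20 → 5 → F, 85.16420/10 → 8 → I; chars FI.
Square: 12.99724/2 → 6, 5.16420/1 → 5; chars 65.
Subsquare: 0.99724/0.0833333 → 11 → l, 0.16420/0.0416667 → 3 → d; chars ld.
Extended square: 0.08058/0.00833333 → 9, 0.03920/0.00416667 → 9; chars 99.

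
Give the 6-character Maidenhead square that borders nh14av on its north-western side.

Longitude subsquare a = 0; −1 → -1, wraps to 23 = x, carry into square.
Longitude square 1; −1 → 0.
Latitude subsquare v = 21; +1 → 22 = w.

NH04xw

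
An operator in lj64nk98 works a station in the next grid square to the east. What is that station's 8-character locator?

LJ64ok08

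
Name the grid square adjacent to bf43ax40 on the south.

Latitude extended square 0; −1 → -1, wraps to 9, carry into subsquare.
Latitude subsquare x = 23; −1 → 22 = w.
The longitude characters are unchanged.

BF43aw49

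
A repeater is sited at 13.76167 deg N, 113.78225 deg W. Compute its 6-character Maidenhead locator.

DK33cs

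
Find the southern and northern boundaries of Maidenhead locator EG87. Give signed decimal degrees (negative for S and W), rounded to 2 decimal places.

-23.00, -22.00

Field E=4, G=6: +4·20° lon, +6·10° lat → SW at lon -100°, lat -30°.
Square 8, 7: +8·2° lon, +7·1° lat → SW at lon -84°, lat -23°.
Cell spans 2° lon × 1° lat.
south -23.00, north -22.00.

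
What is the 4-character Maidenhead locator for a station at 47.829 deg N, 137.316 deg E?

Offset from 180°W / 90°S: lon 317.32°, lat 137.83°.
Field: 317.32/20 → 15 → P, 137.83/10 → 13 → N; chars PN.
Square: 17.32/2 → 8, 7.83/1 → 7; chars 87.

PN87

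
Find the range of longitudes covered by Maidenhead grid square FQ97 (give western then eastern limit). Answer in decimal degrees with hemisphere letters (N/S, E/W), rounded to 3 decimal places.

62.000° W, 60.000° W

Field F=5, Q=16: +5·20° lon, +16·10° lat → SW at lon -80°, lat 70°.
Square 9, 7: +9·2° lon, +7·1° lat → SW at lon -62°, lat 77°.
Cell spans 2° lon × 1° lat.
west 62.000° W, east 60.000° W.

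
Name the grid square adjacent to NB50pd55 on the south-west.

NB50pd44

Longitude extended square 5; −1 → 4.
Latitude extended square 5; −1 → 4.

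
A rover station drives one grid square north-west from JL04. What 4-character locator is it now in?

IL95

Longitude square 0; −1 → -1, wraps to 9, carry into field.
Longitude field J = 9; −1 → 8 = I.
Latitude square 4; +1 → 5.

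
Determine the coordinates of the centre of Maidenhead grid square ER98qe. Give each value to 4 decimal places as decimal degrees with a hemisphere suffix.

Field E=4, R=17: +4·20° lon, +17·10° lat → SW at lon -100°, lat 80°.
Square 9, 8: +9·2° lon, +8·1° lat → SW at lon -82°, lat 88°.
Subsquare q=16, e=4: +16·0.0833333° lon, +4·0.0416667° lat → SW at lon -80.6667°, lat 88.1667°.
Cell spans 0.0833333° lon × 0.0416667° lat. Centre is SW corner plus half of each.
latitude 88.1875° N, longitude 80.6250° W.

88.1875° N, 80.6250° W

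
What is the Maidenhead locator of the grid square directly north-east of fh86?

FH97

Longitude square 8; +1 → 9.
Latitude square 6; +1 → 7.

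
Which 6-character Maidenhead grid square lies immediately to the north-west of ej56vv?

EJ56uw

Longitude subsquare v = 21; −1 → 20 = u.
Latitude subsquare v = 21; +1 → 22 = w.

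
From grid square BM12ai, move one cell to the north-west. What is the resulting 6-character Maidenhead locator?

BM02xj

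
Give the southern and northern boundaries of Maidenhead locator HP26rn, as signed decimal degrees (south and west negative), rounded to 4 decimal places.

66.5417, 66.5833

Field H=7, P=15: +7·20° lon, +15·10° lat → SW at lon -40°, lat 60°.
Square 2, 6: +2·2° lon, +6·1° lat → SW at lon -36°, lat 66°.
Subsquare r=17, n=13: +17·0.0833333° lon, +13·0.0416667° lat → SW at lon -34.5833°, lat 66.5417°.
Cell spans 0.0833333° lon × 0.0416667° lat.
south 66.5417, north 66.5833.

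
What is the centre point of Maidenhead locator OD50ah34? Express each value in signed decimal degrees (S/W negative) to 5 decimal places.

-59.68958, 110.02917

Field O=14, D=3: +14·20° lon, +3·10° lat → SW at lon 100°, lat -60°.
Square 5, 0: +5·2° lon, +0·1° lat → SW at lon 110°, lat -60°.
Subsquare a=0, h=7: +0·0.0833333° lon, +7·0.0416667° lat → SW at lon 110°, lat -59.7083°.
Extended square 3, 4: +3·0.00833333° lon, +4·0.00416667° lat → SW at lon 110.025°, lat -59.6917°.
Cell spans 0.00833333° lon × 0.00416667° lat. Centre is SW corner plus half of each.
latitude -59.68958, longitude 110.02917.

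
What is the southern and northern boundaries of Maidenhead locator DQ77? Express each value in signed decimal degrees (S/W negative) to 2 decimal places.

77.00, 78.00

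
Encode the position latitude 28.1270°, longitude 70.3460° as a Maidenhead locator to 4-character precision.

ML58

Shift to the Maidenhead origin (180°W, 90°S): lon 250.35, lat 118.13.
Field: 250.35/20 → 12 → M, 118.13/10 → 11 → L; chars ML.
Square: 10.35/2 → 5, 8.13/1 → 8; chars 58.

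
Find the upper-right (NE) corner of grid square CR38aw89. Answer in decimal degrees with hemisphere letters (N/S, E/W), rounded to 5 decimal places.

Field C=2, R=17: +2·20° lon, +17·10° lat → SW at lon -140°, lat 80°.
Square 3, 8: +3·2° lon, +8·1° lat → SW at lon -134°, lat 88°.
Subsquare a=0, w=22: +0·0.0833333° lon, +22·0.0416667° lat → SW at lon -134°, lat 88.9167°.
Extended square 8, 9: +8·0.00833333° lon, +9·0.00416667° lat → SW at lon -133.933°, lat 88.9542°.
Cell spans 0.00833333° lon × 0.00416667° lat. NE corner is SW corner plus one full cell.
latitude 88.95833° N, longitude 133.92500° W.

88.95833° N, 133.92500° W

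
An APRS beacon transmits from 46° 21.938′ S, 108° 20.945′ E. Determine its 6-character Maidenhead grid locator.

OE43ep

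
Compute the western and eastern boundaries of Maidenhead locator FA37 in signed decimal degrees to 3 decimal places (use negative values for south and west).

Field F=5, A=0: +5·20° lon, +0·10° lat → SW at lon -80°, lat -90°.
Square 3, 7: +3·2° lon, +7·1° lat → SW at lon -74°, lat -83°.
Cell spans 2° lon × 1° lat.
west -74.000, east -72.000.

-74.000, -72.000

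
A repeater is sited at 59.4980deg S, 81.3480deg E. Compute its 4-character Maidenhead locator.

ND00

Shift to the Maidenhead origin (180°W, 90°S): lon 261.35, lat 30.50.
Field: 261.35/20 → 13 → N, 30.50/10 → 3 → D; chars ND.
Square: 1.35/2 → 0, 0.50/1 → 0; chars 00.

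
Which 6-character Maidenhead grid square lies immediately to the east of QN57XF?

QN67af

Longitude subsquare x = 23; +1 → 24, wraps to 0 = a, carry into square.
Longitude square 5; +1 → 6.
The latitude characters are unchanged.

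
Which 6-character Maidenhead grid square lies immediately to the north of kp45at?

KP45au

Latitude subsquare t = 19; +1 → 20 = u.
The longitude characters are unchanged.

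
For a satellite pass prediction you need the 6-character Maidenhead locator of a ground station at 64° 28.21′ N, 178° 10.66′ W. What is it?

Shift to the Maidenhead origin (180°W, 90°S): lon 1.8223, lat 154.4702.
Field: 1.8223/20 → 0 → A, 154.4702/10 → 15 → P; chars AP.
Square: 1.8223/2 → 0, 4.4702/1 → 4; chars 04.
Subsquare: 1.8223/0.0833333 → 21 → v, 0.4702/0.0416667 → 11 → l; chars vl.

AP04vl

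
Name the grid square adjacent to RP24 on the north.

Latitude square 4; +1 → 5.
The longitude characters are unchanged.

RP25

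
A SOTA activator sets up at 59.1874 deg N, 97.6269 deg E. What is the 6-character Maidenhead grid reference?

NO89te

Offset from 180°W / 90°S: lon 277.6269°, lat 149.1874°.
Field: 277.6269/20 → 13 → N, 149.1874/10 → 14 → O; chars NO.
Square: 17.6269/2 → 8, 9.1874/1 → 9; chars 89.
Subsquare: 1.6269/0.0833333 → 19 → t, 0.1874/0.0416667 → 4 → e; chars te.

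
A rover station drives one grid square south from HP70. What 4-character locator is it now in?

HO79

Latitude square 0; −1 → -1, wraps to 9, carry into field.
Latitude field P = 15; −1 → 14 = O.
The longitude characters are unchanged.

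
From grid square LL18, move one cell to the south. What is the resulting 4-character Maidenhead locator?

LL17

Latitude square 8; −1 → 7.
The longitude characters are unchanged.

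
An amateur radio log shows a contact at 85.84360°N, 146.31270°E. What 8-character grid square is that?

QR35du72

Offset from 180°W / 90°S: lon 326.31270°, lat 175.84360°.
Field: lon ⌊326.31270/20⌋ = 16 → Q; lat ⌊175.84360/10⌋ = 17 → R.
Square: lon ⌊6.31270/2⌋ = 3; lat ⌊5.84360/1⌋ = 5.
Subsquare: lon ⌊0.31270/0.0833333⌋ = 3 → d; lat ⌊0.84360/0.0416667⌋ = 20 → u.
Extended square: lon ⌊0.06270/0.00833333⌋ = 7; lat ⌊0.01027/0.00416667⌋ = 2.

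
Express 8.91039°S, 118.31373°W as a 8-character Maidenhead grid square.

DI01uc21

Shift to the Maidenhead origin (180°W, 90°S): lon 61.68627, lat 81.08961.
Field (20°×10°, letters A–R): lon ⌊61.68627/20⌋ = 3 → D; lat ⌊81.08961/10⌋ = 8 → I.
Square (2°×1°, digits 0–9): lon ⌊1.68627/2⌋ = 0; lat ⌊1.08961/1⌋ = 1.
Subsquare (5′×2.5′, letters a–x): lon ⌊1.68627/0.0833333⌋ = 20 → u; lat ⌊0.08961/0.0416667⌋ = 2 → c.
Extended square (30″×15″, digits 0–9): lon ⌊0.01960/0.00833333⌋ = 2; lat ⌊0.00628/0.00416667⌋ = 1.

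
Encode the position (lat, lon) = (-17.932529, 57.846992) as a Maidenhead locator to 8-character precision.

Add 180° to longitude and 90° to latitude: 237.84699, 72.06747.
Field (20°×10°, letters A–R): 237.84699/20 → 11 → L, 72.06747/10 → 7 → H; chars LH.
Square (2°×1°, digits 0–9): 17.84699/2 → 8, 2.06747/1 → 2; chars 82.
Subsquare (5′×2.5′, letters a–x): 1.84699/0.0833333 → 22 → w, 0.06747/0.0416667 → 1 → b; chars wb.
Extended square (30″×15″, digits 0–9): 0.01366/0.00833333 → 1, 0.02580/0.00416667 → 6; chars 16.

LH82wb16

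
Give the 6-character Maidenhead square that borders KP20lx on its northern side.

KP21la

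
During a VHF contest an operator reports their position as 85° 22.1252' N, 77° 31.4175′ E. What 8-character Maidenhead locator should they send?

MR85si28

Shift to the Maidenhead origin (180°W, 90°S): lon 257.52362, lat 175.36875.
Field (20°×10°, letters A–R): lon ⌊257.52362/20⌋ = 12 → M; lat ⌊175.36875/10⌋ = 17 → R.
Square (2°×1°, digits 0–9): lon ⌊17.52362/2⌋ = 8; lat ⌊5.36875/1⌋ = 5.
Subsquare (5′×2.5′, letters a–x): lon ⌊1.52362/0.0833333⌋ = 18 → s; lat ⌊0.36875/0.0416667⌋ = 8 → i.
Extended square (30″×15″, digits 0–9): lon ⌊0.02362/0.00833333⌋ = 2; lat ⌊0.03542/0.00416667⌋ = 8.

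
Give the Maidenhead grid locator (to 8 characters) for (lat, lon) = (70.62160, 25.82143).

KQ20vo89

Offset from 180°W / 90°S: lon 205.82143°, lat 160.62160°.
Field: 205.82143/20 → 10 → K, 160.62160/10 → 16 → Q; chars KQ.
Square: 5.82143/2 → 2, 0.62160/1 → 0; chars 20.
Subsquare: 1.82143/0.0833333 → 21 → v, 0.62160/0.0416667 → 14 → o; chars vo.
Extended square: 0.07143/0.00833333 → 8, 0.03827/0.00416667 → 9; chars 89.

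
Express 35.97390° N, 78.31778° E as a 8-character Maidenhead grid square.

Add 180° to longitude and 90° to latitude: 258.31778, 125.97390.
Field (20°×10°, letters A–R): 258.31778/20 → 12 → M, 125.97390/10 → 12 → M; chars MM.
Square (2°×1°, digits 0–9): 18.31778/2 → 9, 5.97390/1 → 5; chars 95.
Subsquare (5′×2.5′, letters a–x): 0.31778/0.0833333 → 3 → d, 0.97390/0.0416667 → 23 → x; chars dx.
Extended square (30″×15″, digits 0–9): 0.06778/0.00833333 → 8, 0.01557/0.00416667 → 3; chars 83.

MM95dx83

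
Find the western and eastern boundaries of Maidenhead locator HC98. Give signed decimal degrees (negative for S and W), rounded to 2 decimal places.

Field H=7, C=2: +7·20° lon, +2·10° lat → SW at lon -40°, lat -70°.
Square 9, 8: +9·2° lon, +8·1° lat → SW at lon -22°, lat -62°.
Cell spans 2° lon × 1° lat.
west -22.00, east -20.00.

-22.00, -20.00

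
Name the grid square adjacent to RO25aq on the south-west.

RO15xp

Longitude subsquare a = 0; −1 → -1, wraps to 23 = x, carry into square.
Longitude square 2; −1 → 1.
Latitude subsquare q = 16; −1 → 15 = p.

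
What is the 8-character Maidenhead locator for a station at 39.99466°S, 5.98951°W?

IF70aa11

Add 180° to longitude and 90° to latitude: 174.01049, 50.00534.
Field: lon ⌊174.01049/20⌋ = 8 → I; lat ⌊50.00534/10⌋ = 5 → F.
Square: lon ⌊14.01049/2⌋ = 7; lat ⌊0.00534/1⌋ = 0.
Subsquare: lon ⌊0.01049/0.0833333⌋ = 0 → a; lat ⌊0.00534/0.0416667⌋ = 0 → a.
Extended square: lon ⌊0.01049/0.00833333⌋ = 1; lat ⌊0.00534/0.00416667⌋ = 1.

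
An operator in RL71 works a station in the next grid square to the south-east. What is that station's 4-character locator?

Longitude square 7; +1 → 8.
Latitude square 1; −1 → 0.

RL80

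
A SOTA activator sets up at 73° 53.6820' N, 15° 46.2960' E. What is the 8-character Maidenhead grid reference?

Shift to the Maidenhead origin (180°W, 90°S): lon 195.77160, lat 163.89470.
Field: 195.77160/20 → 9 → J, 163.89470/10 → 16 → Q; chars JQ.
Square: 15.77160/2 → 7, 3.89470/1 → 3; chars 73.
Subsquare: 1.77160/0.0833333 → 21 → v, 0.89470/0.0416667 → 21 → v; chars vv.
Extended square: 0.02160/0.00833333 → 2, 0.01970/0.00416667 → 4; chars 24.

JQ73vv24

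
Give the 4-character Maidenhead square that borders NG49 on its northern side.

NH40

Latitude square 9; +1 → 10, wraps to 0, carry into field.
Latitude field G = 6; +1 → 7 = H.
The longitude characters are unchanged.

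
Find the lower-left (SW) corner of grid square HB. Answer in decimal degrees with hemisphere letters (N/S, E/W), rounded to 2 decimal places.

Field H=7, B=1: +7·20° lon, +1·10° lat → SW at lon -40°, lat -80°.
latitude 80.00° S, longitude 40.00° W.

80.00° S, 40.00° W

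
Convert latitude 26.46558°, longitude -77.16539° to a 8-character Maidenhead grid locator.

FL16kl01

Add 180° to longitude and 90° to latitude: 102.83461, 116.46558.
Field (20°×10°, letters A–R): lon ⌊102.83461/20⌋ = 5 → F; lat ⌊116.46558/10⌋ = 11 → L.
Square (2°×1°, digits 0–9): lon ⌊2.83461/2⌋ = 1; lat ⌊6.46558/1⌋ = 6.
Subsquare (5′×2.5′, letters a–x): lon ⌊0.83461/0.0833333⌋ = 10 → k; lat ⌊0.46558/0.0416667⌋ = 11 → l.
Extended square (30″×15″, digits 0–9): lon ⌊0.00128/0.00833333⌋ = 0; lat ⌊0.00725/0.00416667⌋ = 1.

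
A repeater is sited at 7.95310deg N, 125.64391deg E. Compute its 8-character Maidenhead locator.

Offset from 180°W / 90°S: lon 305.64391°, lat 97.95310°.
Field: lon ⌊305.64391/20⌋ = 15 → P; lat ⌊97.95310/10⌋ = 9 → J.
Square: lon ⌊5.64391/2⌋ = 2; lat ⌊7.95310/1⌋ = 7.
Subsquare: lon ⌊1.64391/0.0833333⌋ = 19 → t; lat ⌊0.95310/0.0416667⌋ = 22 → w.
Extended square: lon ⌊0.06058/0.00833333⌋ = 7; lat ⌊0.03643/0.00416667⌋ = 8.

PJ27tw78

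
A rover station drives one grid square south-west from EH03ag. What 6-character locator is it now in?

DH93xf

Longitude subsquare a = 0; −1 → -1, wraps to 23 = x, carry into square.
Longitude square 0; −1 → -1, wraps to 9, carry into field.
Longitude field E = 4; −1 → 3 = D.
Latitude subsquare g = 6; −1 → 5 = f.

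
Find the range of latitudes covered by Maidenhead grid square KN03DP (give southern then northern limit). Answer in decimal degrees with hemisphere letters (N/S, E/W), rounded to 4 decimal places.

43.6250° N, 43.6667° N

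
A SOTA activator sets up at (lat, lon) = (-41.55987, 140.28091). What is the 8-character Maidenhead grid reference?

QE08dk35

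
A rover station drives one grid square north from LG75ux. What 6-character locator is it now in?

Latitude subsquare x = 23; +1 → 24, wraps to 0 = a, carry into square.
Latitude square 5; +1 → 6.
The longitude characters are unchanged.

LG76ua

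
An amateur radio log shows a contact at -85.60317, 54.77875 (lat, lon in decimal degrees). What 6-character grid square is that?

LA74jj

Shift to the Maidenhead origin (180°W, 90°S): lon 234.7788, lat 4.3968.
Field (20°×10°, letters A–R): 234.7788/20 → 11 → L, 4.3968/10 → 0 → A; chars LA.
Square (2°×1°, digits 0–9): 14.7788/2 → 7, 4.3968/1 → 4; chars 74.
Subsquare (5′×2.5′, letters a–x): 0.7788/0.0833333 → 9 → j, 0.3968/0.0416667 → 9 → j; chars jj.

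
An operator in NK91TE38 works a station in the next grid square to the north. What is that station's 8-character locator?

NK91te39

Latitude extended square 8; +1 → 9.
The longitude characters are unchanged.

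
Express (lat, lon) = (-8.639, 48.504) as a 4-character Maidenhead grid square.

Offset from 180°W / 90°S: lon 228.50°, lat 81.36°.
Field: lon ⌊228.50/20⌋ = 11 → L; lat ⌊81.36/10⌋ = 8 → I.
Square: lon ⌊8.50/2⌋ = 4; lat ⌊1.36/1⌋ = 1.

LI41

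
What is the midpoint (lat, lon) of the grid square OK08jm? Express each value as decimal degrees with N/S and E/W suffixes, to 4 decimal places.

18.5208° N, 100.7917° E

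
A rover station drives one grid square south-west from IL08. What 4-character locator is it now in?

HL97

Longitude square 0; −1 → -1, wraps to 9, carry into field.
Longitude field I = 8; −1 → 7 = H.
Latitude square 8; −1 → 7.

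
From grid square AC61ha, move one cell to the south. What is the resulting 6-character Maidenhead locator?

AC60hx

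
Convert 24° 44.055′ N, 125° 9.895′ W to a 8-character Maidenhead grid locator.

CL74kr06

Offset from 180°W / 90°S: lon 54.83508°, lat 114.73425°.
Field: 54.83508/20 → 2 → C, 114.73425/10 → 11 → L; chars CL.
Square: 14.83508/2 → 7, 4.73425/1 → 4; chars 74.
Subsquare: 0.83508/0.0833333 → 10 → k, 0.73425/0.0416667 → 17 → r; chars kr.
Extended square: 0.00175/0.00833333 → 0, 0.02592/0.00416667 → 6; chars 06.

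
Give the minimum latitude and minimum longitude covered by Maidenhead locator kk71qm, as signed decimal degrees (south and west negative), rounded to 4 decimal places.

Field K=10, K=10: +10·20° lon, +10·10° lat → SW at lon 20°, lat 10°.
Square 7, 1: +7·2° lon, +1·1° lat → SW at lon 34°, lat 11°.
Subsquare q=16, m=12: +16·0.0833333° lon, +12·0.0416667° lat → SW at lon 35.3333°, lat 11.5°.
latitude 11.5000, longitude 35.3333.

11.5000, 35.3333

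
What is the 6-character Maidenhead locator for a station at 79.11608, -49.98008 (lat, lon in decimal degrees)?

GQ59ac

Shift to the Maidenhead origin (180°W, 90°S): lon 130.0199, lat 169.1161.
Field: lon ⌊130.0199/20⌋ = 6 → G; lat ⌊169.1161/10⌋ = 16 → Q.
Square: lon ⌊10.0199/2⌋ = 5; lat ⌊9.1161/1⌋ = 9.
Subsquare: lon ⌊0.0199/0.0833333⌋ = 0 → a; lat ⌊0.1161/0.0416667⌋ = 2 → c.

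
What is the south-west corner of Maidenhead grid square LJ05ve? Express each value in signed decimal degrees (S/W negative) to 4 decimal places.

5.1667, 41.7500

Field L=11, J=9: +11·20° lon, +9·10° lat → SW at lon 40°, lat 0°.
Square 0, 5: +0·2° lon, +5·1° lat → SW at lon 40°, lat 5°.
Subsquare v=21, e=4: +21·0.0833333° lon, +4·0.0416667° lat → SW at lon 41.75°, lat 5.16667°.
latitude 5.1667, longitude 41.7500.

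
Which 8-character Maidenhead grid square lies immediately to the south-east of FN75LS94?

FN75ms03

Longitude extended square 9; +1 → 10, wraps to 0, carry into subsquare.
Longitude subsquare l = 11; +1 → 12 = m.
Latitude extended square 4; −1 → 3.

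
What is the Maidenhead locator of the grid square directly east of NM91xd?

OM01ad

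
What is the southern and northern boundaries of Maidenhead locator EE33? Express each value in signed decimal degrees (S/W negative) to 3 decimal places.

-47.000, -46.000

Field E=4, E=4: +4·20° lon, +4·10° lat → SW at lon -100°, lat -50°.
Square 3, 3: +3·2° lon, +3·1° lat → SW at lon -94°, lat -47°.
Cell spans 2° lon × 1° lat.
south -47.000, north -46.000.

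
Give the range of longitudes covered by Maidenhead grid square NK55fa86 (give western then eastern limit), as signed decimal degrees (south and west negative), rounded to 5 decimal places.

90.48333, 90.49167

Field N=13, K=10: +13·20° lon, +10·10° lat → SW at lon 80°, lat 10°.
Square 5, 5: +5·2° lon, +5·1° lat → SW at lon 90°, lat 15°.
Subsquare f=5, a=0: +5·0.0833333° lon, +0·0.0416667° lat → SW at lon 90.4167°, lat 15°.
Extended square 8, 6: +8·0.00833333° lon, +6·0.00416667° lat → SW at lon 90.4833°, lat 15.025°.
Cell spans 0.00833333° lon × 0.00416667° lat.
west 90.48333, east 90.49167.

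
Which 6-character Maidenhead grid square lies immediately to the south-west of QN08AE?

Longitude subsquare a = 0; −1 → -1, wraps to 23 = x, carry into square.
Longitude square 0; −1 → -1, wraps to 9, carry into field.
Longitude field Q = 16; −1 → 15 = P.
Latitude subsquare e = 4; −1 → 3 = d.

PN98xd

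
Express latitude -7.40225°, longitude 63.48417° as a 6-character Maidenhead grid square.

Shift to the Maidenhead origin (180°W, 90°S): lon 243.4842, lat 82.5978.
Field (20°×10°, letters A–R): 243.4842/20 → 12 → M, 82.5978/10 → 8 → I; chars MI.
Square (2°×1°, digits 0–9): 3.4842/2 → 1, 2.5978/1 → 2; chars 12.
Subsquare (5′×2.5′, letters a–x): 1.4842/0.0833333 → 17 → r, 0.5978/0.0416667 → 14 → o; chars ro.

MI12ro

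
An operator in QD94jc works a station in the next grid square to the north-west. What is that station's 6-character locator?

Longitude subsquare j = 9; −1 → 8 = i.
Latitude subsquare c = 2; +1 → 3 = d.

QD94id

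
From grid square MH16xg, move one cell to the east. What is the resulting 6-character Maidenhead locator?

MH26ag

Longitude subsquare x = 23; +1 → 24, wraps to 0 = a, carry into square.
Longitude square 1; +1 → 2.
The latitude characters are unchanged.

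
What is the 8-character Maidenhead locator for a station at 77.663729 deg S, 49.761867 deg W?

Shift to the Maidenhead origin (180°W, 90°S): lon 130.23813, lat 12.33627.
Field: 130.23813/20 → 6 → G, 12.33627/10 → 1 → B; chars GB.
Square: 10.23813/2 → 5, 2.33627/1 → 2; chars 52.
Subsquare: 0.23813/0.0833333 → 2 → c, 0.33627/0.0416667 → 8 → i; chars ci.
Extended square: 0.07147/0.00833333 → 8, 0.00294/0.00416667 → 0; chars 80.

GB52ci80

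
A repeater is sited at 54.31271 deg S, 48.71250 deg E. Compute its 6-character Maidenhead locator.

LD45iq

Shift to the Maidenhead origin (180°W, 90°S): lon 228.7125, lat 35.6873.
Field (20°×10°, letters A–R): lon ⌊228.7125/20⌋ = 11 → L; lat ⌊35.6873/10⌋ = 3 → D.
Square (2°×1°, digits 0–9): lon ⌊8.7125/2⌋ = 4; lat ⌊5.6873/1⌋ = 5.
Subsquare (5′×2.5′, letters a–x): lon ⌊0.7125/0.0833333⌋ = 8 → i; lat ⌊0.6873/0.0416667⌋ = 16 → q.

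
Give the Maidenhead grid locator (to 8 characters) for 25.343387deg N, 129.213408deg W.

CL55ji42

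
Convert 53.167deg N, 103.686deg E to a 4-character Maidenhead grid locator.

OO13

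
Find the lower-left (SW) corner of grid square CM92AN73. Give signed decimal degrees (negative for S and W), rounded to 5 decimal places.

32.55417, -121.94167

Field C=2, M=12: +2·20° lon, +12·10° lat → SW at lon -140°, lat 30°.
Square 9, 2: +9·2° lon, +2·1° lat → SW at lon -122°, lat 32°.
Subsquare a=0, n=13: +0·0.0833333° lon, +13·0.0416667° lat → SW at lon -122°, lat 32.5417°.
Extended square 7, 3: +7·0.00833333° lon, +3·0.00416667° lat → SW at lon -121.942°, lat 32.5542°.
latitude 32.55417, longitude -121.94167.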